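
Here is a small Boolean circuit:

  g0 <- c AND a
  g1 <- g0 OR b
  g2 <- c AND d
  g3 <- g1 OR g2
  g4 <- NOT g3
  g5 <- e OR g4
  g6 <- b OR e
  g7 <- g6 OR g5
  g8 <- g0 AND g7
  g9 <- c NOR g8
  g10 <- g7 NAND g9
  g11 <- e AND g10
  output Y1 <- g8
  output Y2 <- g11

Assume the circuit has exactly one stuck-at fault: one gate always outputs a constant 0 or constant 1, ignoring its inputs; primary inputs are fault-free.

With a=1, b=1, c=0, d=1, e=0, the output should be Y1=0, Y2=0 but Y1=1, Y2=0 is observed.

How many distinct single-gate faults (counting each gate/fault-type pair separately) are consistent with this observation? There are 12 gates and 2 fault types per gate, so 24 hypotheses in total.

Fault-free: g0=0, g1=1, g2=0, g3=1, g4=0, g5=0, g6=1, g7=1, g8=0, g9=1, g10=0, g11=0 → Y1=0, Y2=0. Observed Y1=1, Y2=0.
  g0: stuck-at-1 ✓; others ✗
  g1: none of the 2 fault types match ✗
  g2: none of the 2 fault types match ✗
  g3: none of the 2 fault types match ✗
  g4: none of the 2 fault types match ✗
  g5: none of the 2 fault types match ✗
  g6: none of the 2 fault types match ✗
  g7: none of the 2 fault types match ✗
  g8: stuck-at-1 ✓; others ✗
  g9: none of the 2 fault types match ✗
  g10: none of the 2 fault types match ✗
  g11: none of the 2 fault types match ✗
Consistent faults: {g0 stuck-at-1, g8 stuck-at-1} — 2 in all.

2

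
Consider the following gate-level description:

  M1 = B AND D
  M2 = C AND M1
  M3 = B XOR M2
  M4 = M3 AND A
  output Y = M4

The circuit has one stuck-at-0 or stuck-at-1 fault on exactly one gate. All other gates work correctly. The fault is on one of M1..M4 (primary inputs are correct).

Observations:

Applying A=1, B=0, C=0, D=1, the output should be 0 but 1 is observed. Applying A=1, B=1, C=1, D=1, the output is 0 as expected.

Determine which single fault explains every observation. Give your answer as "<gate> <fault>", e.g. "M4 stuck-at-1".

Fault-free values for test 1 (A=1, B=0, C=0, D=1): M1=0, M2=0, M3=0, M4=0, giving Y=0. Observed 1.
Test 1: faults giving observed 1 are {M2 stuck-at-1, M3 stuck-at-1, M4 stuck-at-1}.
Test 2 (A=1, B=1, C=1, D=1): fault-free M1=1, M2=1, M3=0, M4=0 → 0; observed 0. Eliminates M3 stuck-at-1, M4 stuck-at-1.
Only M2 stuck-at-1 is consistent with every test.

M2 stuck-at-1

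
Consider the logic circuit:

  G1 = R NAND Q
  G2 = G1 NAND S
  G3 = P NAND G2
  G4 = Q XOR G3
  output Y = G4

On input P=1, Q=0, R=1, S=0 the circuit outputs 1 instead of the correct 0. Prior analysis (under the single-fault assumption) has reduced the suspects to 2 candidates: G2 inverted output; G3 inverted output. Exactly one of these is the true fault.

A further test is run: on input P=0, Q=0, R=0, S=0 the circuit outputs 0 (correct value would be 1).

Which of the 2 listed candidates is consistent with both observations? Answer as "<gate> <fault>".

Evaluate each candidate on input P=0, Q=0, R=0, S=0:
  G2 inverted output: G1=1, G2=0 [inverted output], G3=1, G4=1 → 1 — eliminated
  G3 inverted output: G1=1, G2=1, G3=0 [inverted output], G4=0 → 0 — matches
Only G3 inverted output reproduces the observed 0.

G3 inverted output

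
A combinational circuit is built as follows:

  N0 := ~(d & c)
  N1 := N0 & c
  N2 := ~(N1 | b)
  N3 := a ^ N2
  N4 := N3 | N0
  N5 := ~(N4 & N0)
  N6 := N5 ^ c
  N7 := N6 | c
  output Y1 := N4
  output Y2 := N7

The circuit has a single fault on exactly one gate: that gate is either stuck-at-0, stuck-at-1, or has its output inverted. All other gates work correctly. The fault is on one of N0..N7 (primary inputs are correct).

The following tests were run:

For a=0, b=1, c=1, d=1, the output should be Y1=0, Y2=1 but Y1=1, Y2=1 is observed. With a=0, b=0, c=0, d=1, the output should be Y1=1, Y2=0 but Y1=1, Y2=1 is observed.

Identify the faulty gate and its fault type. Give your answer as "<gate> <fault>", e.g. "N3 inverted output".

Fault-free values for test 1 (a=0, b=1, c=1, d=1): N0=0, N1=0, N2=0, N3=0, N4=0, N5=1, N6=0, N7=1, giving Y1=0, Y2=1. Observed Y1=1, Y2=1.
Test 1: faults giving observed Y1=1, Y2=1 are {N0 stuck-at-1, N0 inverted output, N2 stuck-at-1, N2 inverted output, N3 stuck-at-1, N3 inverted output, N4 stuck-at-1, N4 inverted output}.
Test 2 (a=0, b=0, c=0, d=1): fault-free N0=1, N1=0, N2=1, N3=1, N4=1, N5=0, N6=0, N7=0 → Y1=1, Y2=0; observed Y1=1, Y2=1. Eliminates N0 stuck-at-1, N2 stuck-at-1, N2 inverted output, N3 stuck-at-1, N3 inverted output, N4 stuck-at-1, N4 inverted output.
Only N0 inverted output is consistent with every test.

N0 inverted output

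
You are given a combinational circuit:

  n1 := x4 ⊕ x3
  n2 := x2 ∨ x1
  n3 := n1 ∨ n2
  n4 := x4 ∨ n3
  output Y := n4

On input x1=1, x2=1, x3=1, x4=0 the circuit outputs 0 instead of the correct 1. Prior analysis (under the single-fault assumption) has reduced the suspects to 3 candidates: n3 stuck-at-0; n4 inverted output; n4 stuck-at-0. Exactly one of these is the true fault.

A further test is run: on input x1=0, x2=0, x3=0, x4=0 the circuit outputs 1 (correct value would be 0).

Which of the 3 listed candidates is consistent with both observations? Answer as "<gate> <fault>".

n4 inverted output

Evaluate each candidate on input x1=0, x2=0, x3=0, x4=0:
  n3 stuck-at-0: n1=0, n2=0, n3=0 [stuck-at-0], n4=0 → 0 — eliminated
  n4 inverted output: n1=0, n2=0, n3=0, n4=1 [inverted output] → 1 — matches
  n4 stuck-at-0: n1=0, n2=0, n3=0, n4=0 [stuck-at-0] → 0 — eliminated
Only n4 inverted output reproduces the observed 1.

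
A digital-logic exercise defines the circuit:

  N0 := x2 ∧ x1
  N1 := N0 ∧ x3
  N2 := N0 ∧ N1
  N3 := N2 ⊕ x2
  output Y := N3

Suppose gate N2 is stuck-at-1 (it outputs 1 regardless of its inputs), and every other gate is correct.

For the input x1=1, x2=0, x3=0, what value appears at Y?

1

Propagate with N2 forced: N0=0, N1=0, N2=1 [stuck-at-1], N3=1.
So Y = 1. (Without the fault it would be 0.)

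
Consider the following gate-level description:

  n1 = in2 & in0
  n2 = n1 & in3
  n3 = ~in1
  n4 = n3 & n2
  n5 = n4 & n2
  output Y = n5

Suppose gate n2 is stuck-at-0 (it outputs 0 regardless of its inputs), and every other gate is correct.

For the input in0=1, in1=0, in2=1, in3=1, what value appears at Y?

Propagate with n2 forced: n1=1, n2=0 [stuck-at-0], n3=1, n4=0, n5=0.
So Y = 0. (Without the fault it would be 1.)

0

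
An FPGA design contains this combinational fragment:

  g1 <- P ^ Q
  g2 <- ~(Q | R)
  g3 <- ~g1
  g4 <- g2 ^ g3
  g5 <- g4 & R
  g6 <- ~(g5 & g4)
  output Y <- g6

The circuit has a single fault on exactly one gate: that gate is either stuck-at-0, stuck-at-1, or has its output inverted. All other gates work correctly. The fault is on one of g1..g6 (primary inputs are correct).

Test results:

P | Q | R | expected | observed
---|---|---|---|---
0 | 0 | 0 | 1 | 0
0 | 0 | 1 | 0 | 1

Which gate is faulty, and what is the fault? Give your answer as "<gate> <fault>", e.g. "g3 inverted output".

g6 inverted output

Fault-free values for test 1 (P=0, Q=0, R=0): g1=0, g2=1, g3=1, g4=0, g5=0, g6=1, giving Y=1. Observed 0.
Test 1: faults giving observed 0 are {g6 stuck-at-0, g6 inverted output}.
Test 2 (P=0, Q=0, R=1): fault-free g1=0, g2=0, g3=1, g4=1, g5=1, g6=0 → 0; observed 1. Eliminates g6 stuck-at-0.
Only g6 inverted output is consistent with every test.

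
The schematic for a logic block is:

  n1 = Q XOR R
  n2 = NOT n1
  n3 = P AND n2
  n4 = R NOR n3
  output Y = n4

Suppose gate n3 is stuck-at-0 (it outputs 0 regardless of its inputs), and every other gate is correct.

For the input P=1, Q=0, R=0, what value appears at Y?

1

Propagate with n3 forced: n1=0, n2=1, n3=0 [stuck-at-0], n4=1.
So Y = 1. (Without the fault it would be 0.)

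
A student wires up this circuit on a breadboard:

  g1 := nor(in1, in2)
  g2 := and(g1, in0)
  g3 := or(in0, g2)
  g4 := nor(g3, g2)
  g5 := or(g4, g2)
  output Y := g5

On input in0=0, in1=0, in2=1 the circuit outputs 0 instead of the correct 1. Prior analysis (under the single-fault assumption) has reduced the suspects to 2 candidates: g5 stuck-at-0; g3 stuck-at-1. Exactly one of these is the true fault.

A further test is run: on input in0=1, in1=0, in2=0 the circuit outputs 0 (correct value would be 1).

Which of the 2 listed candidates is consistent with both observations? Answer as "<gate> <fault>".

g5 stuck-at-0

Evaluate each candidate on input in0=1, in1=0, in2=0:
  g5 stuck-at-0: g1=1, g2=1, g3=1, g4=0, g5=0 [stuck-at-0] → 0 — matches
  g3 stuck-at-1: g1=1, g2=1, g3=1 [stuck-at-1], g4=0, g5=1 → 1 — eliminated
Only g5 stuck-at-0 reproduces the observed 0.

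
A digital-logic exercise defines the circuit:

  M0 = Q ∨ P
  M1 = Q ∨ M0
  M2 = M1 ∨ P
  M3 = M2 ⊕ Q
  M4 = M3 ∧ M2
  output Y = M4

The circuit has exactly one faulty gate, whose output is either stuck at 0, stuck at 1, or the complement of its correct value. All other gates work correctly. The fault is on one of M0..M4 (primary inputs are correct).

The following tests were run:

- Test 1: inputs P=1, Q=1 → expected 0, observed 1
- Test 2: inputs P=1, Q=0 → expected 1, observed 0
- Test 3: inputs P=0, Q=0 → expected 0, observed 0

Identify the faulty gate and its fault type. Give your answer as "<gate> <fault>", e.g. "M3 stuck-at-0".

Fault-free values for test 1 (P=1, Q=1): M0=1, M1=1, M2=1, M3=0, M4=0, giving Y=0. Observed 1.
Test 1: faults giving observed 1 are {M3 stuck-at-1, M3 inverted output, M4 stuck-at-1, M4 inverted output}.
Test 2 (P=1, Q=0): fault-free M0=1, M1=1, M2=1, M3=1, M4=1 → 1; observed 0. Eliminates M3 stuck-at-1, M4 stuck-at-1.
Test 3 (P=0, Q=0): fault-free M0=0, M1=0, M2=0, M3=0, M4=0 → 0; observed 0. Eliminates M4 inverted output.
Only M3 inverted output is consistent with every test.

M3 inverted output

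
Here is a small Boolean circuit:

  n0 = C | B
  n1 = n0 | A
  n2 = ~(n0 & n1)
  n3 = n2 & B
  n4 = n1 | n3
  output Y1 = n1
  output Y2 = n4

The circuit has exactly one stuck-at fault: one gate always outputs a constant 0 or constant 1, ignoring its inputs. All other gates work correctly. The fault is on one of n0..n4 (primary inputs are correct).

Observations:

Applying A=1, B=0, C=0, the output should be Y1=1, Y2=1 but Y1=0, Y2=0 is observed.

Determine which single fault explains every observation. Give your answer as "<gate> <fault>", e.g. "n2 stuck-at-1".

Fault-free values for test 1 (A=1, B=0, C=0): n0=0, n1=1, n2=1, n3=0, n4=1, giving Y1=1, Y2=1. Observed Y1=0, Y2=0.
Test 1: faults giving observed Y1=0, Y2=0 are {n1 stuck-at-0}.
Only n1 stuck-at-0 is consistent with every test.

n1 stuck-at-0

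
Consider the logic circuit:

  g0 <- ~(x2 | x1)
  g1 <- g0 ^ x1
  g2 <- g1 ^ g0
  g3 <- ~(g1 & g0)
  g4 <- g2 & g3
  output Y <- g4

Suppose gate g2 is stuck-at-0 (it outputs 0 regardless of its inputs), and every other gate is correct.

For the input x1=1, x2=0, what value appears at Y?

0

Propagate with g2 forced: g0=0, g1=1, g2=0 [stuck-at-0], g3=1, g4=0.
So Y = 0. (Without the fault it would be 1.)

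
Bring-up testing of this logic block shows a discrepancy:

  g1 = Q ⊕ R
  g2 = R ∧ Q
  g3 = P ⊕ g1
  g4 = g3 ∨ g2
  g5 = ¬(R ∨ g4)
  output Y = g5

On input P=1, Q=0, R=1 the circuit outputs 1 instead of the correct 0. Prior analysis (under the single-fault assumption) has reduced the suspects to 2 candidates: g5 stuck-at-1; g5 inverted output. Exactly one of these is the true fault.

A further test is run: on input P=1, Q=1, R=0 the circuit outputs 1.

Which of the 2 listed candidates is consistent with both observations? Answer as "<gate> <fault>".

Evaluate each candidate on input P=1, Q=1, R=0:
  g5 stuck-at-1: g1=1, g2=0, g3=0, g4=0, g5=1 [stuck-at-1] → 1 — matches
  g5 inverted output: g1=1, g2=0, g3=0, g4=0, g5=0 [inverted output] → 0 — eliminated
Only g5 stuck-at-1 reproduces the observed 1.

g5 stuck-at-1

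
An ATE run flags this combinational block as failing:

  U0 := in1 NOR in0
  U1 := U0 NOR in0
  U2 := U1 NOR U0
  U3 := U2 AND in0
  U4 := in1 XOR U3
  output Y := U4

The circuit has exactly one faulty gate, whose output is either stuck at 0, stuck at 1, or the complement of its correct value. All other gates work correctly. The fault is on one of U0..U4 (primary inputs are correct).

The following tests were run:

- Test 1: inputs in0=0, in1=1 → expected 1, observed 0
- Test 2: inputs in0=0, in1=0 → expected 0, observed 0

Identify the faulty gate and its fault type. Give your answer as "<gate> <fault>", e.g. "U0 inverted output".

U4 stuck-at-0

Fault-free values for test 1 (in0=0, in1=1): U0=0, U1=1, U2=0, U3=0, U4=1, giving Y=1. Observed 0.
Test 1: faults giving observed 0 are {U3 stuck-at-1, U3 inverted output, U4 stuck-at-0, U4 inverted output}.
Test 2 (in0=0, in1=0): fault-free U0=1, U1=0, U2=0, U3=0, U4=0 → 0; observed 0. Eliminates U3 stuck-at-1, U3 inverted output, U4 inverted output.
Only U4 stuck-at-0 is consistent with every test.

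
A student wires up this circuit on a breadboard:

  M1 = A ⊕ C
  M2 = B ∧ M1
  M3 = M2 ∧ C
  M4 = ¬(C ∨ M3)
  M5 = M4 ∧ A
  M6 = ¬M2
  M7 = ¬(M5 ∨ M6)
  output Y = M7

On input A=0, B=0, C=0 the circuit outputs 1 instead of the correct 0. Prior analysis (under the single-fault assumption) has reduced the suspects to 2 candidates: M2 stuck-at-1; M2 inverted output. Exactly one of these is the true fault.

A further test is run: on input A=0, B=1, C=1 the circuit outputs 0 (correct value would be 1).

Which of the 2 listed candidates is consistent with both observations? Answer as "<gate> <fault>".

M2 inverted output

Evaluate each candidate on input A=0, B=1, C=1:
  M2 stuck-at-1: M1=1, M2=1 [stuck-at-1], M3=1, M4=0, M5=0, M6=0, M7=1 → 1 — eliminated
  M2 inverted output: M1=1, M2=0 [inverted output], M3=0, M4=0, M5=0, M6=1, M7=0 → 0 — matches
Only M2 inverted output reproduces the observed 0.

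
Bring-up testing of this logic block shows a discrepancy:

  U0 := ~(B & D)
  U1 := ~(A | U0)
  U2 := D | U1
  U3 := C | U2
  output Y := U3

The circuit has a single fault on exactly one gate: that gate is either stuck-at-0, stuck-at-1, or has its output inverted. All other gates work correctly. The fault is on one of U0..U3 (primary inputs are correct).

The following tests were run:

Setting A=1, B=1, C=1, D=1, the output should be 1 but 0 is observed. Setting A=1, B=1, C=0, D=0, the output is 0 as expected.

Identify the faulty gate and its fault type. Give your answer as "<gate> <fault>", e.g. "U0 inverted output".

Fault-free values for test 1 (A=1, B=1, C=1, D=1): U0=0, U1=0, U2=1, U3=1, giving Y=1. Observed 0.
Test 1: faults giving observed 0 are {U3 stuck-at-0, U3 inverted output}.
Test 2 (A=1, B=1, C=0, D=0): fault-free U0=1, U1=0, U2=0, U3=0 → 0; observed 0. Eliminates U3 inverted output.
Only U3 stuck-at-0 is consistent with every test.

U3 stuck-at-0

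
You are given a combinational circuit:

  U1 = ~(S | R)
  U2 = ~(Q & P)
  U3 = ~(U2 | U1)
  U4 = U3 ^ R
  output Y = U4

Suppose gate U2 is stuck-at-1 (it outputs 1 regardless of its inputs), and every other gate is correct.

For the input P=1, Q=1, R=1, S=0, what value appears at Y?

1

Propagate with U2 forced: U1=0, U2=1 [stuck-at-1], U3=0, U4=1.
So Y = 1. (Without the fault it would be 0.)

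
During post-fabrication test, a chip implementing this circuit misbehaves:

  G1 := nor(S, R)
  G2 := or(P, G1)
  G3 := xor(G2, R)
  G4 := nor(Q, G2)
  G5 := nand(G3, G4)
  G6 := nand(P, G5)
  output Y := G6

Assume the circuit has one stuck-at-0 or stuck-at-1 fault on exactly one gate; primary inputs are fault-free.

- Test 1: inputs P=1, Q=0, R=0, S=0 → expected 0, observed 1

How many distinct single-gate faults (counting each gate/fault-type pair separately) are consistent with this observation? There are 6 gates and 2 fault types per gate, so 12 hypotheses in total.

3

Fault-free: G1=1, G2=1, G3=1, G4=0, G5=1, G6=0 → 0. Observed 1.
  G1 stuck-at-0: output 0 ✗
  G1 stuck-at-1: output 0 ✗
  G2 stuck-at-0: output 0 ✗
  G2 stuck-at-1: output 0 ✗
  G3 stuck-at-0: output 0 ✗
  G3 stuck-at-1: output 0 ✗
  G4 stuck-at-0: output 0 ✗
  G4 stuck-at-1: output 1 ✓
  G5 stuck-at-0: output 1 ✓
  G5 stuck-at-1: output 0 ✗
  G6 stuck-at-0: output 0 ✗
  G6 stuck-at-1: output 1 ✓
Consistent faults: {G4 stuck-at-1, G5 stuck-at-0, G6 stuck-at-1} — 3 in all.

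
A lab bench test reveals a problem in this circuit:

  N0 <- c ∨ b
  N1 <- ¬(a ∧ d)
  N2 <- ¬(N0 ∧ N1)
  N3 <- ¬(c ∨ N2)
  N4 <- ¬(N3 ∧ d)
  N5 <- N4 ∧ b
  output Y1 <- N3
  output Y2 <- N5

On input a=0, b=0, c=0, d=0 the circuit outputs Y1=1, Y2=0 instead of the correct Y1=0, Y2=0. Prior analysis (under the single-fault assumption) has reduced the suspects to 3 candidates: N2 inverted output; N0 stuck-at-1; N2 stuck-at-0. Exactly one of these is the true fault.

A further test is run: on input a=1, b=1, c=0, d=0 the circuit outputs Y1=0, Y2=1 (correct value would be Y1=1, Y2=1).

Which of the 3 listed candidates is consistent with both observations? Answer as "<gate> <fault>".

N2 inverted output

Evaluate each candidate on input a=1, b=1, c=0, d=0:
  N2 inverted output: N0=1, N1=1, N2=1 [inverted output], N3=0, N4=1, N5=1 → Y1=0, Y2=1 — matches
  N0 stuck-at-1: N0=1 [stuck-at-1], N1=1, N2=0, N3=1, N4=1, N5=1 → Y1=1, Y2=1 — eliminated
  N2 stuck-at-0: N0=1, N1=1, N2=0 [stuck-at-0], N3=1, N4=1, N5=1 → Y1=1, Y2=1 — eliminated
Only N2 inverted output reproduces the observed Y1=0, Y2=1.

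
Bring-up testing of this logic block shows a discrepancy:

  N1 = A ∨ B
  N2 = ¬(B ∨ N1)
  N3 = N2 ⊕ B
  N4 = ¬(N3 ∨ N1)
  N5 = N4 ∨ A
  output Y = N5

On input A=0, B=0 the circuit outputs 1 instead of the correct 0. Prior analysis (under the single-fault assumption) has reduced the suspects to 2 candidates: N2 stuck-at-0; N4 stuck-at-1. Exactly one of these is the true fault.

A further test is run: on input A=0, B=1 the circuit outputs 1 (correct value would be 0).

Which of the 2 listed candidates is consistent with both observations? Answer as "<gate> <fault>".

Evaluate each candidate on input A=0, B=1:
  N2 stuck-at-0: N1=1, N2=0 [stuck-at-0], N3=1, N4=0, N5=0 → 0 — eliminated
  N4 stuck-at-1: N1=1, N2=0, N3=1, N4=1 [stuck-at-1], N5=1 → 1 — matches
Only N4 stuck-at-1 reproduces the observed 1.

N4 stuck-at-1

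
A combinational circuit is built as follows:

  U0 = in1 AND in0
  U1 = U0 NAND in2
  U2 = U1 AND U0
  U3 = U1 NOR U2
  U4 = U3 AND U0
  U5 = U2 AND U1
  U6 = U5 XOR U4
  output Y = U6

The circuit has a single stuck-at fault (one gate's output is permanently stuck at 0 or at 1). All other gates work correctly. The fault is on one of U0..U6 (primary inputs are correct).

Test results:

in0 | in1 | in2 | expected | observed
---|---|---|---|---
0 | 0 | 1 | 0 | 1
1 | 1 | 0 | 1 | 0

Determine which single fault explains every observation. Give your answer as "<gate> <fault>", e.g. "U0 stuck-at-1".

Fault-free values for test 1 (in0=0, in1=0, in2=1): U0=0, U1=1, U2=0, U3=0, U4=0, U5=0, U6=0, giving Y=0. Observed 1.
Test 1: faults giving observed 1 are {U0 stuck-at-1, U2 stuck-at-1, U4 stuck-at-1, U5 stuck-at-1, U6 stuck-at-1}.
Test 2 (in0=1, in1=1, in2=0): fault-free U0=1, U1=1, U2=1, U3=0, U4=0, U5=1, U6=1 → 1; observed 0. Eliminates U0 stuck-at-1, U2 stuck-at-1, U5 stuck-at-1, U6 stuck-at-1.
Only U4 stuck-at-1 is consistent with every test.

U4 stuck-at-1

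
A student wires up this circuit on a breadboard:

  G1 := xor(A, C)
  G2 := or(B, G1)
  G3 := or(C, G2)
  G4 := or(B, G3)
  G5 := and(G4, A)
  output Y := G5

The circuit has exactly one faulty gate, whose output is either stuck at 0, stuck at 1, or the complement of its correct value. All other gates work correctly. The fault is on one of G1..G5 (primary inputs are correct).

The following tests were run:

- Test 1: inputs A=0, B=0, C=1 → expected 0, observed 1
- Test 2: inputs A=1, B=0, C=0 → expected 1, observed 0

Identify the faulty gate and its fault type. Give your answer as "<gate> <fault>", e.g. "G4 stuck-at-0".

G5 inverted output

Fault-free values for test 1 (A=0, B=0, C=1): G1=1, G2=1, G3=1, G4=1, G5=0, giving Y=0. Observed 1.
Test 1: faults giving observed 1 are {G5 stuck-at-1, G5 inverted output}.
Test 2 (A=1, B=0, C=0): fault-free G1=1, G2=1, G3=1, G4=1, G5=1 → 1; observed 0. Eliminates G5 stuck-at-1.
Only G5 inverted output is consistent with every test.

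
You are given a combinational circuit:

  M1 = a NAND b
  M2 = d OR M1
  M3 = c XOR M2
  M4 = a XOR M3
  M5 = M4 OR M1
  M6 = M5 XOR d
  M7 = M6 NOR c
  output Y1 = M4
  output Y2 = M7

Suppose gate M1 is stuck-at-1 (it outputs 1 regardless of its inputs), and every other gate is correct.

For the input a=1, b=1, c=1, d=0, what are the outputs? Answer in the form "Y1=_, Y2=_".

Y1=1, Y2=0

Propagate with M1 forced: M1=1 [stuck-at-1], M2=1, M3=0, M4=1, M5=1, M6=1, M7=0.
So the outputs are Y1=1, Y2=0. (Without the fault they would be Y1=0, Y2=0.)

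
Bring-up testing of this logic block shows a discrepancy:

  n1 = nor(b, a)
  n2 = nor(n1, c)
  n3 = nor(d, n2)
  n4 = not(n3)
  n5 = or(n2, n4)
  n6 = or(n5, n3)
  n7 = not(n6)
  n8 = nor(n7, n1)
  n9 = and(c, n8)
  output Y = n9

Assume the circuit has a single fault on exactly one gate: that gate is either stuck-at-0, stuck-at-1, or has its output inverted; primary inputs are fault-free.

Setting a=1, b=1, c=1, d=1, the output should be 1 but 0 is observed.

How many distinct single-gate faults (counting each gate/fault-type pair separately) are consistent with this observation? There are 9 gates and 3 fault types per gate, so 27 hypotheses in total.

Fault-free: n1=0, n2=0, n3=0, n4=1, n5=1, n6=1, n7=0, n8=1, n9=1 → 1. Observed 0.
  n1: stuck-at-1, inverted output ✓; others ✗
  n2: none of the 3 fault types match ✗
  n3: none of the 3 fault types match ✗
  n4: stuck-at-0, inverted output ✓; others ✗
  n5: stuck-at-0, inverted output ✓; others ✗
  n6: stuck-at-0, inverted output ✓; others ✗
  n7: stuck-at-1, inverted output ✓; others ✗
  n8: stuck-at-0, inverted output ✓; others ✗
  n9: stuck-at-0, inverted output ✓; others ✗
Consistent faults: {n1 stuck-at-1, n1 inverted output, n4 stuck-at-0, n4 inverted output, n5 stuck-at-0, n5 inverted output, n6 stuck-at-0, n6 inverted output, n7 stuck-at-1, n7 inverted output, n8 stuck-at-0, n8 inverted output, n9 stuck-at-0, n9 inverted output} — 14 in all.

14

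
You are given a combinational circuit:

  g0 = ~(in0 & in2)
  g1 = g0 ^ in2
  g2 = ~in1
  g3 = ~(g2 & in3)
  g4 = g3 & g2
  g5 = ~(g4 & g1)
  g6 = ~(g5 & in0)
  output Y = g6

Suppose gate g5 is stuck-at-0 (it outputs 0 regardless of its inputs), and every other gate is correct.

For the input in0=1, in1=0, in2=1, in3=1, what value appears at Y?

Propagate with g5 forced: g0=0, g1=1, g2=1, g3=0, g4=0, g5=0 [stuck-at-0], g6=1.
So Y = 1. (Without the fault it would be 0.)

1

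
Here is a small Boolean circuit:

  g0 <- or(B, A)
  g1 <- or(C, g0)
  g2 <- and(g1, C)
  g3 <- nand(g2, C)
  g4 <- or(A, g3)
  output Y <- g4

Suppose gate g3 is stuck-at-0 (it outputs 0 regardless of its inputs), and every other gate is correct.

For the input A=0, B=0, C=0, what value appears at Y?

0

Propagate with g3 forced: g0=0, g1=0, g2=0, g3=0 [stuck-at-0], g4=0.
So Y = 0. (Without the fault it would be 1.)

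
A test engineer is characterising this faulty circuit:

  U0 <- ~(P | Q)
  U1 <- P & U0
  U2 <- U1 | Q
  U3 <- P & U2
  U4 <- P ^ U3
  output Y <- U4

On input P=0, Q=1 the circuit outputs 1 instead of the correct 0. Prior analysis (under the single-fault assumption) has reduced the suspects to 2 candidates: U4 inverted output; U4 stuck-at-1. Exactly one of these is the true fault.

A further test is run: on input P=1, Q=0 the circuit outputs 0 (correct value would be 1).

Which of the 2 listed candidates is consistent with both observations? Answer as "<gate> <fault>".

Evaluate each candidate on input P=1, Q=0:
  U4 inverted output: U0=0, U1=0, U2=0, U3=0, U4=0 [inverted output] → 0 — matches
  U4 stuck-at-1: U0=0, U1=0, U2=0, U3=0, U4=1 [stuck-at-1] → 1 — eliminated
Only U4 inverted output reproduces the observed 0.

U4 inverted output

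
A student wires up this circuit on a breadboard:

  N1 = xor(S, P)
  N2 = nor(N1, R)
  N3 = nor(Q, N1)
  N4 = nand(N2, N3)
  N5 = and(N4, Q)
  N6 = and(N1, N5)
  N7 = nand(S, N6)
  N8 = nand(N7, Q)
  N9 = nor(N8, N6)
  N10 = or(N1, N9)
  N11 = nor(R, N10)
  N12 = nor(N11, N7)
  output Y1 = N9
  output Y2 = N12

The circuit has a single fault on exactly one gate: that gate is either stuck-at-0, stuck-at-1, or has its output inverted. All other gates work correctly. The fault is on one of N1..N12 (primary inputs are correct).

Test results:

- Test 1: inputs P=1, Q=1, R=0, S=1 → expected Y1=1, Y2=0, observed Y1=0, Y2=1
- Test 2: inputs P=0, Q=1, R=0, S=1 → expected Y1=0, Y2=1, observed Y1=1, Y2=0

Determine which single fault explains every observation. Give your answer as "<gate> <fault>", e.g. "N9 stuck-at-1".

N1 inverted output

Fault-free values for test 1 (P=1, Q=1, R=0, S=1): N1=0, N2=1, N3=0, N4=1, N5=1, N6=0, N7=1, N8=0, N9=1, N10=1, N11=0, N12=0, giving Y1=1, Y2=0. Observed Y1=0, Y2=1.
Test 1: faults giving observed Y1=0, Y2=1 are {N1 stuck-at-1, N1 inverted output}.
Test 2 (P=0, Q=1, R=0, S=1): fault-free N1=1, N2=0, N3=0, N4=1, N5=1, N6=1, N7=0, N8=1, N9=0, N10=1, N11=0, N12=1 → Y1=0, Y2=1; observed Y1=1, Y2=0. Eliminates N1 stuck-at-1.
Only N1 inverted output is consistent with every test.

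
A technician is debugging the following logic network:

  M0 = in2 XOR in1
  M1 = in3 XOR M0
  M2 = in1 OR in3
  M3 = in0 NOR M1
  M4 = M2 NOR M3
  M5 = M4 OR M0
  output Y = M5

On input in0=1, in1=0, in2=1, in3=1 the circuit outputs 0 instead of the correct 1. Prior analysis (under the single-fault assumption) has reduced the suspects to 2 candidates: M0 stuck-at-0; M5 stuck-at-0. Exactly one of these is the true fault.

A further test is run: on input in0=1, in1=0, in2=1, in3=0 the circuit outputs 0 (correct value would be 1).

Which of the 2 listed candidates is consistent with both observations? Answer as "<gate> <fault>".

Evaluate each candidate on input in0=1, in1=0, in2=1, in3=0:
  M0 stuck-at-0: M0=0 [stuck-at-0], M1=0, M2=0, M3=0, M4=1, M5=1 → 1 — eliminated
  M5 stuck-at-0: M0=1, M1=1, M2=0, M3=0, M4=1, M5=0 [stuck-at-0] → 0 — matches
Only M5 stuck-at-0 reproduces the observed 0.

M5 stuck-at-0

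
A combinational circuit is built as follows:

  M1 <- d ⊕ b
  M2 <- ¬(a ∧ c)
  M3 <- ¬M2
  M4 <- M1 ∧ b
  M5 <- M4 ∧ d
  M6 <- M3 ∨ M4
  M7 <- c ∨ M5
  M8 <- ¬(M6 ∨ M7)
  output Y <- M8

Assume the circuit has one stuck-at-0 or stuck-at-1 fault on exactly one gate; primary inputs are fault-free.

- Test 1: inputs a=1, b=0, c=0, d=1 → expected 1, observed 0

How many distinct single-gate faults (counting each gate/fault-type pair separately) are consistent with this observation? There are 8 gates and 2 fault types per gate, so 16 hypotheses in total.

Fault-free: M1=1, M2=1, M3=0, M4=0, M5=0, M6=0, M7=0, M8=1 → 1. Observed 0.
  M1: none of the 2 fault types match ✗
  M2: stuck-at-0 ✓; others ✗
  M3: stuck-at-1 ✓; others ✗
  M4: stuck-at-1 ✓; others ✗
  M5: stuck-at-1 ✓; others ✗
  M6: stuck-at-1 ✓; others ✗
  M7: stuck-at-1 ✓; others ✗
  M8: stuck-at-0 ✓; others ✗
Consistent faults: {M2 stuck-at-0, M3 stuck-at-1, M4 stuck-at-1, M5 stuck-at-1, M6 stuck-at-1, M7 stuck-at-1, M8 stuck-at-0} — 7 in all.

7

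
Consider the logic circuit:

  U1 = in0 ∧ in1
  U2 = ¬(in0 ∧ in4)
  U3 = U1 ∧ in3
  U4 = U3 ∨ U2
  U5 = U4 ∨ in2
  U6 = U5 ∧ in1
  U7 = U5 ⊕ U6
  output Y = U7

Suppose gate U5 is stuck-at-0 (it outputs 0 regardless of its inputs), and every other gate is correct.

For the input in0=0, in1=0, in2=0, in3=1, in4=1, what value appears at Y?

0

Propagate with U5 forced: U1=0, U2=1, U3=0, U4=1, U5=0 [stuck-at-0], U6=0, U7=0.
So Y = 0. (Without the fault it would be 1.)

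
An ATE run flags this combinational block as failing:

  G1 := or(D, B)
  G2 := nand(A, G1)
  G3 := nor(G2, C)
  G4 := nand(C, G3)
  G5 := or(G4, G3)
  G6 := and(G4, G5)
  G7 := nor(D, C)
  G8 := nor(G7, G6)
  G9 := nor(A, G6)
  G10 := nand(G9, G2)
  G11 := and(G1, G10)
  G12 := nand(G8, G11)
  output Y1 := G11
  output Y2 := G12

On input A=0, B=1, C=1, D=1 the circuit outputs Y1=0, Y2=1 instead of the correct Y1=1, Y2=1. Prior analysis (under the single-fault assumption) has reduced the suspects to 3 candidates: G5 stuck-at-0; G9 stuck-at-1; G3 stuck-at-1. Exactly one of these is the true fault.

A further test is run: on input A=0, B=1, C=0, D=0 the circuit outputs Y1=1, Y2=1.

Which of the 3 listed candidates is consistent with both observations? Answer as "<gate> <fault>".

G3 stuck-at-1

Evaluate each candidate on input A=0, B=1, C=0, D=0:
  G5 stuck-at-0: G1=1, G2=1, G3=0, G4=1, G5=0 [stuck-at-0], G6=0, G7=1, G8=0, G9=1, G10=0, G11=0, G12=1 → Y1=0, Y2=1 — eliminated
  G9 stuck-at-1: G1=1, G2=1, G3=0, G4=1, G5=1, G6=1, G7=1, G8=0, G9=1 [stuck-at-1], G10=0, G11=0, G12=1 → Y1=0, Y2=1 — eliminated
  G3 stuck-at-1: G1=1, G2=1, G3=1 [stuck-at-1], G4=1, G5=1, G6=1, G7=1, G8=0, G9=0, G10=1, G11=1, G12=1 → Y1=1, Y2=1 — matches
Only G3 stuck-at-1 reproduces the observed Y1=1, Y2=1.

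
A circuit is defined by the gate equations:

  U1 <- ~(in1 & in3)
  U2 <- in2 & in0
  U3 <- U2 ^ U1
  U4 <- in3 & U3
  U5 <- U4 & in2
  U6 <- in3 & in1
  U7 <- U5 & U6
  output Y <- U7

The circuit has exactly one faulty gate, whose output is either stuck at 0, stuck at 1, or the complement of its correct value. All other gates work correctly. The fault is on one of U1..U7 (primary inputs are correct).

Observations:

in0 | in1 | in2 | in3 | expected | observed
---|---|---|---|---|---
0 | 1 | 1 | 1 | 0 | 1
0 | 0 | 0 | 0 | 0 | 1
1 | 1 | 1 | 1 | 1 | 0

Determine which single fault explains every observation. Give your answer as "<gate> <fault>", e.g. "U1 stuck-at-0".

Fault-free values for test 1 (in0=0, in1=1, in2=1, in3=1): U1=0, U2=0, U3=0, U4=0, U5=0, U6=1, U7=0, giving Y=0. Observed 1.
Test 1: faults giving observed 1 are {U1 stuck-at-1, U1 inverted output, U2 stuck-at-1, U2 inverted output, U3 stuck-at-1, U3 inverted output, U4 stuck-at-1, U4 inverted output, U5 stuck-at-1, U5 inverted output, U7 stuck-at-1, U7 inverted output}.
Test 2 (in0=0, in1=0, in2=0, in3=0): fault-free U1=1, U2=0, U3=1, U4=0, U5=0, U6=0, U7=0 → 0; observed 1. Eliminates U1 stuck-at-1, U1 inverted output, U2 stuck-at-1, U2 inverted output, U3 stuck-at-1, U3 inverted output, U4 stuck-at-1, U4 inverted output, U5 stuck-at-1, U5 inverted output.
Test 3 (in0=1, in1=1, in2=1, in3=1): fault-free U1=0, U2=1, U3=1, U4=1, U5=1, U6=1, U7=1 → 1; observed 0. Eliminates U7 stuck-at-1.
Only U7 inverted output is consistent with every test.

U7 inverted output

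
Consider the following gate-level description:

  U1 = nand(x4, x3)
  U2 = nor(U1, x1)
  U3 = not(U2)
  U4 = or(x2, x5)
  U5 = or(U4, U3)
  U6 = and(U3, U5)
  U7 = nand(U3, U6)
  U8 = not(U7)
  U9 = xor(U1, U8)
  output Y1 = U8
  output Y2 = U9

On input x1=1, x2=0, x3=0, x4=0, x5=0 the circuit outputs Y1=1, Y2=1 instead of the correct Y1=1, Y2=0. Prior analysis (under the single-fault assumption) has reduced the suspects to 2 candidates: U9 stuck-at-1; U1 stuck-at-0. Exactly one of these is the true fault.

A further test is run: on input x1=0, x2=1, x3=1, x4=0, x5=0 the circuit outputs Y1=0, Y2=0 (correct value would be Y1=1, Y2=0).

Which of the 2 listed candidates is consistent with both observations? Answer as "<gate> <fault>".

Evaluate each candidate on input x1=0, x2=1, x3=1, x4=0, x5=0:
  U9 stuck-at-1: U1=1, U2=0, U3=1, U4=1, U5=1, U6=1, U7=0, U8=1, U9=1 [stuck-at-1] → Y1=1, Y2=1 — eliminated
  U1 stuck-at-0: U1=0 [stuck-at-0], U2=1, U3=0, U4=1, U5=1, U6=0, U7=1, U8=0, U9=0 → Y1=0, Y2=0 — matches
Only U1 stuck-at-0 reproduces the observed Y1=0, Y2=0.

U1 stuck-at-0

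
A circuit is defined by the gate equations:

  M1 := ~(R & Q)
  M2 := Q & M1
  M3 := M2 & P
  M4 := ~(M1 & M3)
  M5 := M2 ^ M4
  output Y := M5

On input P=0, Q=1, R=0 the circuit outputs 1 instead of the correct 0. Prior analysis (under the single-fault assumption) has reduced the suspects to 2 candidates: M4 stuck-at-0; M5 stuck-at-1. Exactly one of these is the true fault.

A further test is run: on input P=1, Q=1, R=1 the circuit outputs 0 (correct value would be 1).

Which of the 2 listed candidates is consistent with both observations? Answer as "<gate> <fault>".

Evaluate each candidate on input P=1, Q=1, R=1:
  M4 stuck-at-0: M1=0, M2=0, M3=0, M4=0 [stuck-at-0], M5=0 → 0 — matches
  M5 stuck-at-1: M1=0, M2=0, M3=0, M4=1, M5=1 [stuck-at-1] → 1 — eliminated
Only M4 stuck-at-0 reproduces the observed 0.

M4 stuck-at-0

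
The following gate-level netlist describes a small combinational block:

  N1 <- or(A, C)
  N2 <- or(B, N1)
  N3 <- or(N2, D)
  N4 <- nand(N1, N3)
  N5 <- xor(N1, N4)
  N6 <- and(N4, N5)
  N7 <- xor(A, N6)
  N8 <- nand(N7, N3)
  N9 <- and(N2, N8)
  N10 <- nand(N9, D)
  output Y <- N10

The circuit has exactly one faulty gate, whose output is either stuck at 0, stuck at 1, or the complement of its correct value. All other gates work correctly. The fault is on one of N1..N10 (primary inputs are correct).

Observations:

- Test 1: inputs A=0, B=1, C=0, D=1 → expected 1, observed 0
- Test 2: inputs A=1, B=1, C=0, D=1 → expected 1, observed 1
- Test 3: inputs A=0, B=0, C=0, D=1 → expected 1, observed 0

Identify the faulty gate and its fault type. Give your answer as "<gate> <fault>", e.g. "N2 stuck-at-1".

N1 stuck-at-1

Fault-free values for test 1 (A=0, B=1, C=0, D=1): N1=0, N2=1, N3=1, N4=1, N5=1, N6=1, N7=1, N8=0, N9=0, N10=1, giving Y=1. Observed 0.
Test 1: faults giving observed 0 are {N1 stuck-at-1, N1 inverted output, N3 stuck-at-0, N3 inverted output, N4 stuck-at-0, N4 inverted output, N5 stuck-at-0, N5 inverted output, N6 stuck-at-0, N6 inverted output, N7 stuck-at-0, N7 inverted output, N8 stuck-at-1, N8 inverted output, N9 stuck-at-1, N9 inverted output, N10 stuck-at-0, N10 inverted output}.
Test 2 (A=1, B=1, C=0, D=1): fault-free N1=1, N2=1, N3=1, N4=0, N5=1, N6=0, N7=1, N8=0, N9=0, N10=1 → 1; observed 1. Eliminates N1 inverted output, N3 stuck-at-0, N3 inverted output, N6 inverted output, N7 stuck-at-0, N7 inverted output, N8 stuck-at-1, N8 inverted output, N9 stuck-at-1, N9 inverted output, N10 stuck-at-0, N10 inverted output.
Test 3 (A=0, B=0, C=0, D=1): fault-free N1=0, N2=0, N3=1, N4=1, N5=1, N6=1, N7=1, N8=0, N9=0, N10=1 → 1; observed 0. Eliminates N4 stuck-at-0, N4 inverted output, N5 stuck-at-0, N5 inverted output, N6 stuck-at-0.
Only N1 stuck-at-1 is consistent with every test.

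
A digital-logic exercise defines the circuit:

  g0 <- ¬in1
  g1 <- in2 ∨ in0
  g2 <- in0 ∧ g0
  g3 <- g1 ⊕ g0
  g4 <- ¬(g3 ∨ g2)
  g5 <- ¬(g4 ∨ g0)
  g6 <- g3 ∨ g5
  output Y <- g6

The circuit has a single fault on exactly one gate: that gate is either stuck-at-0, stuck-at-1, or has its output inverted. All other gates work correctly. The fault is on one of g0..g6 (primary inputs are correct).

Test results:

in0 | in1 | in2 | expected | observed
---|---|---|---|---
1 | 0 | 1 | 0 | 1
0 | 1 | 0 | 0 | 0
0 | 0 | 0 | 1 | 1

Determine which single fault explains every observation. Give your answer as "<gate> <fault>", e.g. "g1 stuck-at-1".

g1 stuck-at-0

Fault-free values for test 1 (in0=1, in1=0, in2=1): g0=1, g1=1, g2=1, g3=0, g4=0, g5=0, g6=0, giving Y=0. Observed 1.
Test 1: faults giving observed 1 are {g0 stuck-at-0, g0 inverted output, g1 stuck-at-0, g1 inverted output, g3 stuck-at-1, g3 inverted output, g5 stuck-at-1, g5 inverted output, g6 stuck-at-1, g6 inverted output}.
Test 2 (in0=0, in1=1, in2=0): fault-free g0=0, g1=0, g2=0, g3=0, g4=1, g5=0, g6=0 → 0; observed 0. Eliminates g0 inverted output, g1 inverted output, g3 stuck-at-1, g3 inverted output, g5 stuck-at-1, g5 inverted output, g6 stuck-at-1, g6 inverted output.
Test 3 (in0=0, in1=0, in2=0): fault-free g0=1, g1=0, g2=0, g3=1, g4=0, g5=0, g6=1 → 1; observed 1. Eliminates g0 stuck-at-0.
Only g1 stuck-at-0 is consistent with every test.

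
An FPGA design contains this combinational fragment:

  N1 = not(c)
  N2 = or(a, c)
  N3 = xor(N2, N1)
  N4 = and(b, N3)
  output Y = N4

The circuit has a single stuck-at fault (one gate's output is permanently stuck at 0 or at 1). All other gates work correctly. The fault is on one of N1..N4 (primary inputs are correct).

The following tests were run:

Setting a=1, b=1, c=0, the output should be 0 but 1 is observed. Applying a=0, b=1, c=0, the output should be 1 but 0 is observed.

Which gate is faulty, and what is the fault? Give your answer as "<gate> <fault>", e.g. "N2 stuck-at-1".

Fault-free values for test 1 (a=1, b=1, c=0): N1=1, N2=1, N3=0, N4=0, giving Y=0. Observed 1.
Test 1: faults giving observed 1 are {N1 stuck-at-0, N2 stuck-at-0, N3 stuck-at-1, N4 stuck-at-1}.
Test 2 (a=0, b=1, c=0): fault-free N1=1, N2=0, N3=1, N4=1 → 1; observed 0. Eliminates N2 stuck-at-0, N3 stuck-at-1, N4 stuck-at-1.
Only N1 stuck-at-0 is consistent with every test.

N1 stuck-at-0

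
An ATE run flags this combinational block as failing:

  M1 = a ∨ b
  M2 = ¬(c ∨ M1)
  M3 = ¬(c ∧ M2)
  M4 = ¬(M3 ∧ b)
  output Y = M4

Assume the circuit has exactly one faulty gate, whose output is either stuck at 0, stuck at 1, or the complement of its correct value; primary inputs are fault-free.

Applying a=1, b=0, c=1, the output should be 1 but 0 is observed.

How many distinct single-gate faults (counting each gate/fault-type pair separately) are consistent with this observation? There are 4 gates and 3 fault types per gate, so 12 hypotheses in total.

Fault-free: M1=1, M2=0, M3=1, M4=1 → 1. Observed 0.
  M1 stuck-at-0: output 1 ✗
  M1 stuck-at-1: output 1 ✗
  M1 inverted output: output 1 ✗
  M2 stuck-at-0: output 1 ✗
  M2 stuck-at-1: output 1 ✗
  M2 inverted output: output 1 ✗
  M3 stuck-at-0: output 1 ✗
  M3 stuck-at-1: output 1 ✗
  M3 inverted output: output 1 ✗
  M4 stuck-at-0: output 0 ✓
  M4 stuck-at-1: output 1 ✗
  M4 inverted output: output 0 ✓
Consistent faults: {M4 stuck-at-0, M4 inverted output} — 2 in all.

2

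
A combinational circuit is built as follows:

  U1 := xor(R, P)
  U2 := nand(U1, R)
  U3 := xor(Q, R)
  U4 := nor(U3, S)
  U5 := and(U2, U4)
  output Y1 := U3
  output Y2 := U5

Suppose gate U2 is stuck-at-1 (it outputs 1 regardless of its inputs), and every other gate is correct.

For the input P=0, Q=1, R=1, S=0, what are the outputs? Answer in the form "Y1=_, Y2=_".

Propagate with U2 forced: U1=1, U2=1 [stuck-at-1], U3=0, U4=1, U5=1.
So the outputs are Y1=0, Y2=1. (Without the fault they would be Y1=0, Y2=0.)

Y1=0, Y2=1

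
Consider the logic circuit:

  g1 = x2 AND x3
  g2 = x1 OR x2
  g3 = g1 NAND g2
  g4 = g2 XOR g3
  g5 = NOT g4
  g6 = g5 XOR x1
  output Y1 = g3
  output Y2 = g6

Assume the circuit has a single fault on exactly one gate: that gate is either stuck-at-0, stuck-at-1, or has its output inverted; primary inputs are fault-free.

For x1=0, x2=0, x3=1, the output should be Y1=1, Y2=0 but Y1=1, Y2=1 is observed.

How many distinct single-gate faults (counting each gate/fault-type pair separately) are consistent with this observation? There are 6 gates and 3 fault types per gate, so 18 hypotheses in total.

8

Fault-free: g1=0, g2=0, g3=1, g4=1, g5=0, g6=0 → Y1=1, Y2=0. Observed Y1=1, Y2=1.
  g1: none of the 3 fault types match ✗
  g2: stuck-at-1, inverted output ✓; others ✗
  g3: none of the 3 fault types match ✗
  g4: stuck-at-0, inverted output ✓; others ✗
  g5: stuck-at-1, inverted output ✓; others ✗
  g6: stuck-at-1, inverted output ✓; others ✗
Consistent faults: {g2 stuck-at-1, g2 inverted output, g4 stuck-at-0, g4 inverted output, g5 stuck-at-1, g5 inverted output, g6 stuck-at-1, g6 inverted output} — 8 in all.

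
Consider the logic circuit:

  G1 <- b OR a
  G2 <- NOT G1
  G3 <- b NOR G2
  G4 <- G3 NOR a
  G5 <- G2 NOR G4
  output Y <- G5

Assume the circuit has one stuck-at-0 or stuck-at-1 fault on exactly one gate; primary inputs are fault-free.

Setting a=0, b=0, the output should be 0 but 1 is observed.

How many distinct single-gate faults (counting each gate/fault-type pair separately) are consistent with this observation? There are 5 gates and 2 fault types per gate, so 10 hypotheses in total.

Fault-free: G1=0, G2=1, G3=0, G4=1, G5=0 → 0. Observed 1.
  G1 stuck-at-0: output 0 ✗
  G1 stuck-at-1: output 1 ✓
  G2 stuck-at-0: output 1 ✓
  G2 stuck-at-1: output 0 ✗
  G3 stuck-at-0: output 0 ✗
  G3 stuck-at-1: output 0 ✗
  G4 stuck-at-0: output 0 ✗
  G4 stuck-at-1: output 0 ✗
  G5 stuck-at-0: output 0 ✗
  G5 stuck-at-1: output 1 ✓
Consistent faults: {G1 stuck-at-1, G2 stuck-at-0, G5 stuck-at-1} — 3 in all.

3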